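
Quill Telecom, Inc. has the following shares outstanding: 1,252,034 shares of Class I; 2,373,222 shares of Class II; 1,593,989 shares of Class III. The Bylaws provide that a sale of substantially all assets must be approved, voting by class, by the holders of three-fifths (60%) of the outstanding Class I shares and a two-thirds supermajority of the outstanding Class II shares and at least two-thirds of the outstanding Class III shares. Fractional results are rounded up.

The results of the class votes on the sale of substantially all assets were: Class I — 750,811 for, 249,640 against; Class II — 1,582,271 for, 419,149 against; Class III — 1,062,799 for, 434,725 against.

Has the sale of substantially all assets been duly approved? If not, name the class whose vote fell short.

Class I: 3/5 of 1252034 = 751220.40, rounded up to 751221; 751,221 required, 750,811 in favor — not approved.
Class II: 2/3 of 2373222 = 1582148; 1,582,148 required, 1,582,271 in favor — approved.
Class III: 2/3 of 1593989 = 1062659.33, rounded up to 1062660; 1,062,660 required, 1,062,799 in favor — approved.

Not approved — the Class I shares did not give the required vote.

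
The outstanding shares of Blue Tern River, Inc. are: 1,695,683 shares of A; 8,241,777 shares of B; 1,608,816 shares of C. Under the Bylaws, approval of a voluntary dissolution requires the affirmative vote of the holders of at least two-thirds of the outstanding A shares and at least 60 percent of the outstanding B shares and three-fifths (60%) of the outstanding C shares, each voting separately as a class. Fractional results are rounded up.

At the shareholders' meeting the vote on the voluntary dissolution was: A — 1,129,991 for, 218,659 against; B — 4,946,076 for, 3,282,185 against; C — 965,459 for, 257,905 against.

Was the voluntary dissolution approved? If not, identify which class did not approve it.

Not approved — the A shares did not give the required vote.

A: 2/3 of 1695683 = 1130455.33, rounded up to 1130456; 1,130,456 required, 1,129,991 in favor — not approved.
B: 3/5 of 8241777 = 4945066.20, rounded up to 4945067; 4,945,067 required, 4,946,076 in favor — approved.
C: 3/5 of 1608816 = 965289.60, rounded up to 965290; 965,290 required, 965,459 in favor — approved.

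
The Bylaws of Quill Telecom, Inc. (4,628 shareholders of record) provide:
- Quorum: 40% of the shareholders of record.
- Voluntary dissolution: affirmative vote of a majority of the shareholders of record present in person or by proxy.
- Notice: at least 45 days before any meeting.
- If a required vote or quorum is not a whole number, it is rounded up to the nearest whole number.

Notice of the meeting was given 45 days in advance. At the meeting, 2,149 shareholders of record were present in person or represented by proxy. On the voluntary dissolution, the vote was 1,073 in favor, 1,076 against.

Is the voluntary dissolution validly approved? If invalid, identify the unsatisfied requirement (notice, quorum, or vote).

Invalid — vote requirement not satisfied.

Notice: 45 days given; 45 required. Satisfied.
Quorum: 40% of 4,628 = 1,851.20, rounded up to 1,852; 2,149 present. Satisfied.
Vote: requires a majority of those present (2,149); a majority of 2149 is 1075, so 1,075 needed; 1,073 in favor. Not satisfied.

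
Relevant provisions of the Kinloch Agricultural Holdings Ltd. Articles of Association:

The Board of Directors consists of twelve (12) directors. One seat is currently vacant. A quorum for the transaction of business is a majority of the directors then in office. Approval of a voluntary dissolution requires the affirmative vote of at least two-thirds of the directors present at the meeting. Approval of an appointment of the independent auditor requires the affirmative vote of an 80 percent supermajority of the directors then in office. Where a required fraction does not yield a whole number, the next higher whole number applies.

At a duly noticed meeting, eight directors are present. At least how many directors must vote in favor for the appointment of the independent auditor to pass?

9

The appointment of the independent auditor requires four-fifths of the directors then in office (11).
4/5 of 11 = 8.80, rounded up to 9.
(Only 8 can vote, so the appointment of the independent auditor cannot pass at this meeting, but the required vote is still 9.)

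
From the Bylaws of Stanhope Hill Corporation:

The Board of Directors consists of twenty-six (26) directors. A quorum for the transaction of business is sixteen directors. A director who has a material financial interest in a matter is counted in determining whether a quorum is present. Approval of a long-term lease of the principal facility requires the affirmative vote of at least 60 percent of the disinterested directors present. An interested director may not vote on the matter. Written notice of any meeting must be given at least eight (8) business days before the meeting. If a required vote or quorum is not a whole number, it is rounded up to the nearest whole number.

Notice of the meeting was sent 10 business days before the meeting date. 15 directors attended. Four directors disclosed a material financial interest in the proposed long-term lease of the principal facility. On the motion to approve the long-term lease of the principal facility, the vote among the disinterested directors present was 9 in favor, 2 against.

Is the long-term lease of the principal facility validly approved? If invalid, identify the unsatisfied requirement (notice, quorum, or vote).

Invalid — quorum requirement not satisfied.

Notice: 10 business days given; 8 required (10 ≥ 8). Satisfied.
Quorum: 15 present (interested directors count toward quorum); quorum is 16. Not satisfied.
Vote: the long-term lease of the principal facility requires three-fifths of the disinterested directors present (15 − 4 = 11). 3/5 of 11 = 6.60, rounded up to 7, so 7 affirmative votes are needed; 9 voted in favor. Satisfied. (Moot — without a quorum no business can be validly transacted.)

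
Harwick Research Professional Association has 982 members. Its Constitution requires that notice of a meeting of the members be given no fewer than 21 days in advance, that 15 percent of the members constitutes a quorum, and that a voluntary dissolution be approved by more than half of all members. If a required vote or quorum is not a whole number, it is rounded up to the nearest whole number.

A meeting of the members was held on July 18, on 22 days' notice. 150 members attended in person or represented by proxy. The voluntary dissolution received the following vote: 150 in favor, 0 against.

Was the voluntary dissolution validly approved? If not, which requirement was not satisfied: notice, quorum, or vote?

Invalid — vote requirement not satisfied.

Notice: 22 days given; 21 required. Satisfied.
Quorum: 15% of 982 = 147.30, rounded up to 148; 150 present. Satisfied.
Vote: requires a majority of all members (982); a majority of 982 is 492, so 492 needed; 150 in favor. Not satisfied.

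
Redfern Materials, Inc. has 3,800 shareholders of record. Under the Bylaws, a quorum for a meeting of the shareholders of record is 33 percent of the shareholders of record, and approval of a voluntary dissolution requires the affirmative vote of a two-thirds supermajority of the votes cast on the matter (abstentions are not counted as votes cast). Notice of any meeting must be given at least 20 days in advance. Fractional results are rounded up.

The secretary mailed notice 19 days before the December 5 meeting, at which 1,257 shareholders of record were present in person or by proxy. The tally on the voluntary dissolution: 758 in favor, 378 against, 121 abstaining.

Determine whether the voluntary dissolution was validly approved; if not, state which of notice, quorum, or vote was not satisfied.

Invalid — notice requirement not satisfied.

Notice: 19 days given; 20 required. Not satisfied.
Quorum: 33% of 3,800 = 1,254; 1,257 present. Satisfied.
Vote: requires two-thirds of the votes cast (1,257 − 121 abstaining = 1,136); 2/3 of 1136 = 757.33, rounded up to 758, so 758 needed; 758 in favor. Satisfied.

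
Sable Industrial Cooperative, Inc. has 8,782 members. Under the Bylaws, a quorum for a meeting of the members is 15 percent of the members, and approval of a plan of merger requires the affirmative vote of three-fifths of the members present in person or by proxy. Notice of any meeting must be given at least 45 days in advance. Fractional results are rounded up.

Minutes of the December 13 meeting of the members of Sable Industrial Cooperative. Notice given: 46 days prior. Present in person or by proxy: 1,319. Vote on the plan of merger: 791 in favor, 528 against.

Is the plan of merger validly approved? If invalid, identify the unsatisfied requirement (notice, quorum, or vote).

Invalid — vote requirement not satisfied.

Notice: 46 days given; 45 required. Satisfied.
Quorum: 15% of 8,782 = 1,317.30, rounded up to 1,318; 1,319 present. Satisfied.
Vote: requires three-fifths of those present (1,319); 3/5 of 1319 = 791.40, rounded up to 792, so 792 needed; 791 in favor. Not satisfied.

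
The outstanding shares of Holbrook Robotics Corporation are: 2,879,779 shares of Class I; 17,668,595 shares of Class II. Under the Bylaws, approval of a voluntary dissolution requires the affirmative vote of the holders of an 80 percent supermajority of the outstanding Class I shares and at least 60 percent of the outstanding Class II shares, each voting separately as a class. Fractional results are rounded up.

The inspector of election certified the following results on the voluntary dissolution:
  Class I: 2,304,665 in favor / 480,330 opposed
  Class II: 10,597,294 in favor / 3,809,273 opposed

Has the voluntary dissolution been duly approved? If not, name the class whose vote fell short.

Class I: 4/5 of 2879779 = 2303823.20, rounded up to 2303824; 2,303,824 required, 2,304,665 in favor — approved.
Class II: 3/5 of 17668595 = 10601157; 10,601,157 required, 10,597,294 in favor — not approved.

Not approved — the Class II shares did not give the required vote.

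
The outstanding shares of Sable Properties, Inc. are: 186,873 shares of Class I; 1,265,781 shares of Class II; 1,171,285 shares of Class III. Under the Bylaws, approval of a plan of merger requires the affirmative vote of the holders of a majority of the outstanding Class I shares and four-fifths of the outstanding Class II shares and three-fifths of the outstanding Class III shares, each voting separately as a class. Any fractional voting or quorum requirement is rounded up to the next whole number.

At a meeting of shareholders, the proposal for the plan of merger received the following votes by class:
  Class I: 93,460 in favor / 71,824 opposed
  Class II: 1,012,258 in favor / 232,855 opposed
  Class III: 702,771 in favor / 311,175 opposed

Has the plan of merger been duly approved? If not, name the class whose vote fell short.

Class I: a majority of 186873 is 93437; 93,437 required, 93,460 in favor — approved.
Class II: 4/5 of 1265781 = 1012624.80, rounded up to 1012625; 1,012,625 required, 1,012,258 in favor — not approved.
Class III: 3/5 of 1171285 = 702771; 702,771 required, 702,771 in favor — approved.

Not approved — the Class II shares did not give the required vote.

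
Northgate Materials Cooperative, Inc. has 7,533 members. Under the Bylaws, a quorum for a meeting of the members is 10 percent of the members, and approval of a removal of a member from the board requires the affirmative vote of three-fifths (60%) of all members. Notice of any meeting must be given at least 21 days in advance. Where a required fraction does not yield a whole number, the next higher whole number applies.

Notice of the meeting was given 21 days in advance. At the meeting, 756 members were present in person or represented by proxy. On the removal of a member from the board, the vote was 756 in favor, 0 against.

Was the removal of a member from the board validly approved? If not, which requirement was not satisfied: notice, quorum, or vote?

Notice: 21 days given; 21 required. Satisfied.
Quorum: 10% of 7,533 = 753.30, rounded up to 754; 756 present. Satisfied.
Vote: requires three-fifths of all members (7,533); 3/5 of 7533 = 4519.80, rounded up to 4520, so 4,520 needed; 756 in favor. Not satisfied.

Invalid — vote requirement not satisfied.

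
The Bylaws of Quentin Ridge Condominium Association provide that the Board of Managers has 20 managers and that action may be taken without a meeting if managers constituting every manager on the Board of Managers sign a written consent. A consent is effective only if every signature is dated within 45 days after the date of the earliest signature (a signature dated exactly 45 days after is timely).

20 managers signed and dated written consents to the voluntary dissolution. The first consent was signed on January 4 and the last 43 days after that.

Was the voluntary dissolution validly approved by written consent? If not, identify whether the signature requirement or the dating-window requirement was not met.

Signatures required: all of 20 — unanimous means all 20, so 20 needed; 20 signed. Sufficient.
Dating window: the latest signature is 43 days after the earliest; the limit is 45 days. Within the window.

Effective — both the signature and dating-window requirements are satisfied.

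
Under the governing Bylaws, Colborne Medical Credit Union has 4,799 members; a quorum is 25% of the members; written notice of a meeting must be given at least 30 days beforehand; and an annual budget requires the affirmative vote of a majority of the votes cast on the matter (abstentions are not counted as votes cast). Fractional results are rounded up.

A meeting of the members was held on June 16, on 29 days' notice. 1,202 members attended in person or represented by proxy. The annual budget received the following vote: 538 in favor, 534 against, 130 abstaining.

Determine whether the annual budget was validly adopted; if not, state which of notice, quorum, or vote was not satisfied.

Notice: 29 days given; 30 required. Not satisfied.
Quorum: 25% of 4,799 = 1,199.75, rounded up to 1,200; 1,202 present. Satisfied.
Vote: requires a majority of the votes cast (1,202 − 130 abstaining = 1,072); a majority of 1072 is 537, so 537 needed; 538 in favor. Satisfied.

Invalid — notice requirement not satisfied.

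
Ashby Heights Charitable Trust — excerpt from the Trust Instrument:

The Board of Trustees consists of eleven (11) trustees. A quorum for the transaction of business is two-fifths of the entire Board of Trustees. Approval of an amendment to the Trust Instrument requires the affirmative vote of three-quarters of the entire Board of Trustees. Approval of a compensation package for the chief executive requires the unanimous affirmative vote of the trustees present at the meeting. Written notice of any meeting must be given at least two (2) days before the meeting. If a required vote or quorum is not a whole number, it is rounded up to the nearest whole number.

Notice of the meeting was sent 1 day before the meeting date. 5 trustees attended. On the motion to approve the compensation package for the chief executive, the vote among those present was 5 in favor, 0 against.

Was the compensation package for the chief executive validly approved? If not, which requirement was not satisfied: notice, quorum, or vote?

Invalid — notice requirement not satisfied.

Notice: 1 day given; 2 required (1 < 2). Not satisfied.
Quorum: 5 present; quorum is 5. Satisfied.
Vote: the compensation package for the chief executive requires the unanimous vote of the trustees present (5). Unanimous means all 5, so 5 affirmative votes are needed; 5 voted in favor. Satisfied.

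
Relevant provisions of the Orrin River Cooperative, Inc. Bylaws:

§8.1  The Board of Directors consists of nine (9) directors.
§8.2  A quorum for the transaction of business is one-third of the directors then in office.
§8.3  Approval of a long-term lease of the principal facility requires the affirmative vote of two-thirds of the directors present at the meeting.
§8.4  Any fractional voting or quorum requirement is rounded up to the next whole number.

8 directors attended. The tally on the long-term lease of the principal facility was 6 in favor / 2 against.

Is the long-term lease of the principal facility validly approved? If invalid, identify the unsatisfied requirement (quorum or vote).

Quorum: 8 present; quorum is 3. Satisfied.
Vote: the long-term lease of the principal facility requires two-thirds of the directors present (8). 2/3 of 8 = 5.33, rounded up to 6, so 6 affirmative votes are needed; 6 voted in favor. Satisfied.

Valid — all requirements satisfied.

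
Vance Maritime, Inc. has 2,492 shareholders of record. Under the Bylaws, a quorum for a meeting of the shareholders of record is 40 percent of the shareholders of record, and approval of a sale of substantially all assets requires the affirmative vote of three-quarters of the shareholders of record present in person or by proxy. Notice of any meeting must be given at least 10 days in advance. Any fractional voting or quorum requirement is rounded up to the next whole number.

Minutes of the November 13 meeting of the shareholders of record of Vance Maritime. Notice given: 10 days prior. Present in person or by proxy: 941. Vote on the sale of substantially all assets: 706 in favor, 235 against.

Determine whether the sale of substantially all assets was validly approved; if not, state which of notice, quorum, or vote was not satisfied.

Notice: 10 days given; 10 required. Satisfied.
Quorum: 40% of 2,492 = 996.80, rounded up to 997; 941 present. Not satisfied.
Vote: requires three-fourths of those present (941); 3/4 of 941 = 705.75, rounded up to 706, so 706 needed; 706 in favor. Satisfied.

Invalid — quorum requirement not satisfied.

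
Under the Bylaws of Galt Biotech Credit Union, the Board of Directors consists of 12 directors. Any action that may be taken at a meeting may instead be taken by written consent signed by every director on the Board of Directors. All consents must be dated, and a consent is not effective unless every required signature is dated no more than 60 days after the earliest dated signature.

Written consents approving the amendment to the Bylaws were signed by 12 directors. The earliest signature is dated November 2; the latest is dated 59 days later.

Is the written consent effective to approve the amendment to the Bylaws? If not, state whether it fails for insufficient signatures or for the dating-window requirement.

Effective — both the signature and dating-window requirements are satisfied.

Signatures required: every one of 12 — unanimous means all 12, so 12 needed; 12 signed. Sufficient.
Dating window: the latest signature is 59 days after the earliest; the limit is 60 days. Within the window.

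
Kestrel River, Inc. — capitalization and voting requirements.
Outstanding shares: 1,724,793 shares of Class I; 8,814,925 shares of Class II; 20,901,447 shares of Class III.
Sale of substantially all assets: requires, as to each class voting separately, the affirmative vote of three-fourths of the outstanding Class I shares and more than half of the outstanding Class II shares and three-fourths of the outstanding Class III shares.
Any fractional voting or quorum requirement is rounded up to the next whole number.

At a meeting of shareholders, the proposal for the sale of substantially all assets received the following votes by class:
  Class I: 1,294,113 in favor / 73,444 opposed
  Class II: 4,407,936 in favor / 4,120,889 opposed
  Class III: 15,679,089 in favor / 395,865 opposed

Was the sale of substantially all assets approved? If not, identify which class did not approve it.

Approved — every class gave the required vote.

Class I: 3/4 of 1724793 = 1293594.75, rounded up to 1293595; 1,293,595 required, 1,294,113 in favor — approved.
Class II: a majority of 8814925 is 4407463; 4,407,463 required, 4,407,936 in favor — approved.
Class III: 3/4 of 20901447 = 15676085.25, rounded up to 15676086; 15,676,086 required, 15,679,089 in favor — approved.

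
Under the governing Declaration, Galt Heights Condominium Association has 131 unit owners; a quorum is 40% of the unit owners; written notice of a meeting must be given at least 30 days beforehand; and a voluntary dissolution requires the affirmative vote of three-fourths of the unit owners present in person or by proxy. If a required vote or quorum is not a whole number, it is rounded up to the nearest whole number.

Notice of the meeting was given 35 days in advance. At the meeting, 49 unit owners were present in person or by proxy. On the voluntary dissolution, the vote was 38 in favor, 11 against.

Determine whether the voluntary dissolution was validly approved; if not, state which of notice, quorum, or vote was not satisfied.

Invalid — quorum requirement not satisfied.

Notice: 35 days given; 30 required. Satisfied.
Quorum: 40% of 131 = 52.40, rounded up to 53; 49 present. Not satisfied.
Vote: requires three-fourths of those present (49); 3/4 of 49 = 36.75, rounded up to 37, so 37 needed; 38 in favor. Satisfied.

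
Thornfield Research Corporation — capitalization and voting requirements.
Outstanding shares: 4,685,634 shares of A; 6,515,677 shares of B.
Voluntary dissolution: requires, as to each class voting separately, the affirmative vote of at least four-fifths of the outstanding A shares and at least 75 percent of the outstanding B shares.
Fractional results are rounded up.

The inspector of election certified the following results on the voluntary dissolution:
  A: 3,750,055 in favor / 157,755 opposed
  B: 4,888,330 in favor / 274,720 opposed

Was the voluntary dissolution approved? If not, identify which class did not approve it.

A: 4/5 of 4685634 = 3748507.20, rounded up to 3748508; 3,748,508 required, 3,750,055 in favor — approved.
B: 3/4 of 6515677 = 4886757.75, rounded up to 4886758; 4,886,758 required, 4,888,330 in favor — approved.

Approved — every class gave the required vote.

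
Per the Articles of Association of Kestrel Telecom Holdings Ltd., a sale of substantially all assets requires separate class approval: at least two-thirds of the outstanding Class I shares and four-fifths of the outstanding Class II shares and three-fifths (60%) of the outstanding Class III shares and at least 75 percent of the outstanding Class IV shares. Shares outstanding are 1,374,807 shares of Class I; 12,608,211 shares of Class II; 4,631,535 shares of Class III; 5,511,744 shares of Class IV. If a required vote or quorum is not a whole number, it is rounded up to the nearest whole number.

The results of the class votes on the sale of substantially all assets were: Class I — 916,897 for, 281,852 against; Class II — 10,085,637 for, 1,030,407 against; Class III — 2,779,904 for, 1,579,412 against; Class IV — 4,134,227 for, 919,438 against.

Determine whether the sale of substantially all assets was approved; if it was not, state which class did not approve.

Class I: 2/3 of 1374807 = 916538; 916,538 required, 916,897 in favor — approved.
Class II: 4/5 of 12608211 = 10086568.80, rounded up to 10086569; 10,086,569 required, 10,085,637 in favor — not approved.
Class III: 3/5 of 4631535 = 2778921; 2,778,921 required, 2,779,904 in favor — approved.
Class IV: 3/4 of 5511744 = 4133808; 4,133,808 required, 4,134,227 in favor — approved.

Not approved — the Class II shares did not give the required vote.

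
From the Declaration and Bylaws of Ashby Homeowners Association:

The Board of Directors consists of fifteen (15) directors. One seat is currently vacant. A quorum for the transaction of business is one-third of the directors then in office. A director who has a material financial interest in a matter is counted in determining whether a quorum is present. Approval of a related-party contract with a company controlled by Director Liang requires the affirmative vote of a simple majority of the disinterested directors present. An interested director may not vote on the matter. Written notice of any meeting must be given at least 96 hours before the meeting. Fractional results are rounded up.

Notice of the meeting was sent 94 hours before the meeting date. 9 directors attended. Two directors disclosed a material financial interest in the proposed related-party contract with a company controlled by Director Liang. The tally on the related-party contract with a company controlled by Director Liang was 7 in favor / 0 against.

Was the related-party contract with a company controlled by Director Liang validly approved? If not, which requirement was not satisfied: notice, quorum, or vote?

Notice: 94 hours given; 96 required (94 < 96). Not satisfied.
Quorum: 9 present (interested directors count toward quorum); quorum is 5. Satisfied.
Vote: the related-party contract with a company controlled by Director Liang requires a majority of the disinterested directors present (9 − 2 = 7). A majority of 7 is 4, so 4 affirmative votes are needed; 7 voted in favor. Satisfied.

Invalid — notice requirement not satisfied.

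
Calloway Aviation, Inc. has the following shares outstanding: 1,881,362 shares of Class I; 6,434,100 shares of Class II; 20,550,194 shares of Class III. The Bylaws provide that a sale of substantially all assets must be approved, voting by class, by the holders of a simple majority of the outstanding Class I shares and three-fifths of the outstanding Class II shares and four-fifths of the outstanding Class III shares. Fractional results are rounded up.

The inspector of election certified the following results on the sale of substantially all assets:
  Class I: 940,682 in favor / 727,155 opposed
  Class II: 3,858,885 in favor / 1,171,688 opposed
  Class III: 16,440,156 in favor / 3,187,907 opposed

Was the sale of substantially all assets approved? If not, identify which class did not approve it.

Not approved — the Class II shares did not give the required vote.

Class I: a majority of 1881362 is 940682; 940,682 required, 940,682 in favor — approved.
Class II: 3/5 of 6434100 = 3860460; 3,860,460 required, 3,858,885 in favor — not approved.
Class III: 4/5 of 20550194 = 16440155.20, rounded up to 16440156; 16,440,156 required, 16,440,156 in favor — approved.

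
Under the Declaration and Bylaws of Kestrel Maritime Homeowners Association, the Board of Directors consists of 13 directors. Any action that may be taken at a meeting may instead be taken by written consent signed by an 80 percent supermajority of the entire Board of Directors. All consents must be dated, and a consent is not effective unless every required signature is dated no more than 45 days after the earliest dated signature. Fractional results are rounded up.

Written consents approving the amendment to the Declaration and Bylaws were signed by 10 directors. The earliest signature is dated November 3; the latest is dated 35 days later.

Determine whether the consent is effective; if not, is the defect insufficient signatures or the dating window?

Signatures required: an 80 percent supermajority of 13 — 4/5 of 13 = 10.40, rounded up to 11, so 11 needed; 10 signed. Insufficient.
Dating window: the latest signature is 35 days after the earliest; the limit is 45 days. Within the window.

Not effective — insufficient signatures.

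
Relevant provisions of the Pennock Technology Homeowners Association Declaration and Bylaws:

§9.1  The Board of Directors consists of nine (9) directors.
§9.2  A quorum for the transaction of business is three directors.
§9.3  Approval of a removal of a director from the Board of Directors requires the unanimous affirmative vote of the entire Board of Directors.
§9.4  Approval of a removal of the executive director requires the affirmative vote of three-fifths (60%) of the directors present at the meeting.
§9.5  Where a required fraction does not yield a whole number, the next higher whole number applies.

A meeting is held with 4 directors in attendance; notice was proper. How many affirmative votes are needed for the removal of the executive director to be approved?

3

The removal of the executive director requires three-fifths of the directors present (4).
3/5 of 4 = 2.40, rounded up to 3.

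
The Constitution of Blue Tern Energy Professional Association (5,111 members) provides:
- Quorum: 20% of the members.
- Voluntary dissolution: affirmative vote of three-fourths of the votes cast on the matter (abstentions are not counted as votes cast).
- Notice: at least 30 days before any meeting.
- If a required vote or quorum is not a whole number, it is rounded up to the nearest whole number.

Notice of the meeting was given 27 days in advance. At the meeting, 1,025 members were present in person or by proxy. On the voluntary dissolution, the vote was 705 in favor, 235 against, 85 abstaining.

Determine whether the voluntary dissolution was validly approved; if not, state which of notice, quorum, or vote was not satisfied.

Invalid — notice requirement not satisfied.

Notice: 27 days given; 30 required. Not satisfied.
Quorum: 20% of 5,111 = 1,022.20, rounded up to 1,023; 1,025 present. Satisfied.
Vote: requires three-fourths of the votes cast (1,025 − 85 abstaining = 940); 3/4 of 940 = 705, so 705 needed; 705 in favor. Satisfied.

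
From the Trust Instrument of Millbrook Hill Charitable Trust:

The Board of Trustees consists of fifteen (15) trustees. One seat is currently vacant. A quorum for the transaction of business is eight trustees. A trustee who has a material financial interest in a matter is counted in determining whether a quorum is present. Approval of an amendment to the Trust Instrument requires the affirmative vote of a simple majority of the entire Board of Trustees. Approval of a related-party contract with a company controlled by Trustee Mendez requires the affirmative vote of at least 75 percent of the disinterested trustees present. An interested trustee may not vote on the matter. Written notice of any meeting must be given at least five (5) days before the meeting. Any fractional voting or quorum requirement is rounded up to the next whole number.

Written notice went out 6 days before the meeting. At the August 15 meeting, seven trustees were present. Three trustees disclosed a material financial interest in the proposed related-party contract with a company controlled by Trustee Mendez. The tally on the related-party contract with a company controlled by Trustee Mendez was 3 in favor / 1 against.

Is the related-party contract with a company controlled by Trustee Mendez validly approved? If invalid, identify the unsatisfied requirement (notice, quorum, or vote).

Invalid — quorum requirement not satisfied.

Notice: 6 days given; 5 required (6 ≥ 5). Satisfied.
Quorum: 7 present (interested trustees count toward quorum); quorum is 8. Not satisfied.
Vote: the related-party contract with a company controlled by Trustee Mendez requires three-fourths of the disinterested trustees present (7 − 3 = 4). 3/4 of 4 = 3, so 3 affirmative votes are needed; 3 voted in favor. Satisfied. (Moot — without a quorum no business can be validly transacted.)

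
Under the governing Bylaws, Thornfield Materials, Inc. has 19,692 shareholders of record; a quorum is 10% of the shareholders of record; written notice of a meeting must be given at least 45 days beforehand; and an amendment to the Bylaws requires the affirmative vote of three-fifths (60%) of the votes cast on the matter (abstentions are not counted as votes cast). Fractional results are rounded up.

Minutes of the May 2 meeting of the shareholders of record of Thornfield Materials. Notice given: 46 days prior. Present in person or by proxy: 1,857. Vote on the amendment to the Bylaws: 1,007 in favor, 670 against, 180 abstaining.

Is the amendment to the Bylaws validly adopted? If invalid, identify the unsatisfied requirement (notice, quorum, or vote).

Invalid — quorum requirement not satisfied.

Notice: 46 days given; 45 required. Satisfied.
Quorum: 10% of 19,692 = 1,969.20, rounded up to 1,970; 1,857 present. Not satisfied.
Vote: requires three-fifths of the votes cast (1,857 − 180 abstaining = 1,677); 3/5 of 1677 = 1006.20, rounded up to 1007, so 1,007 needed; 1,007 in favor. Satisfied.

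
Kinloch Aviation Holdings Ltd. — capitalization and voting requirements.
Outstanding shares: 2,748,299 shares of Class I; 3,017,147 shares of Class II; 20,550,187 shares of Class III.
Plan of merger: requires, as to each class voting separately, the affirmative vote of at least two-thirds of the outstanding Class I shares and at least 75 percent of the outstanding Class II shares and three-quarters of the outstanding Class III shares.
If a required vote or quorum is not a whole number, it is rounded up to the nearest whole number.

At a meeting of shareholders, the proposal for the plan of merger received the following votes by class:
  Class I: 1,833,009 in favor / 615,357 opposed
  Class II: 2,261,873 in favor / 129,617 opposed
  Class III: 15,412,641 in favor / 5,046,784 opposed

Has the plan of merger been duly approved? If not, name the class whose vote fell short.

Not approved — the Class II shares did not give the required vote.

Class I: 2/3 of 2748299 = 1832199.33, rounded up to 1832200; 1,832,200 required, 1,833,009 in favor — approved.
Class II: 3/4 of 3017147 = 2262860.25, rounded up to 2262861; 2,262,861 required, 2,261,873 in favor — not approved.
Class III: 3/4 of 20550187 = 15412640.25, rounded up to 15412641; 15,412,641 required, 15,412,641 in favor — approved.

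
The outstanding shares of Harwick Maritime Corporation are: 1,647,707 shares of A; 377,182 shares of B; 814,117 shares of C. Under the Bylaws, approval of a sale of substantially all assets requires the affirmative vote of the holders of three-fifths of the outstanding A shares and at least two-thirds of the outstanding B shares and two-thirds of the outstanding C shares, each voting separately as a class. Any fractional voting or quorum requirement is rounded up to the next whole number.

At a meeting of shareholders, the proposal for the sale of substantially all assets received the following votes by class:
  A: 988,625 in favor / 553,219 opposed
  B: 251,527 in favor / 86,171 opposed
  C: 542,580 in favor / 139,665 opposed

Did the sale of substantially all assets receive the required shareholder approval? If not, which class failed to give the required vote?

Not approved — the C shares did not give the required vote.

A: 3/5 of 1647707 = 988624.20, rounded up to 988625; 988,625 required, 988,625 in favor — approved.
B: 2/3 of 377182 = 251454.67, rounded up to 251455; 251,455 required, 251,527 in favor — approved.
C: 2/3 of 814117 = 542744.67, rounded up to 542745; 542,745 required, 542,580 in favor — not approved.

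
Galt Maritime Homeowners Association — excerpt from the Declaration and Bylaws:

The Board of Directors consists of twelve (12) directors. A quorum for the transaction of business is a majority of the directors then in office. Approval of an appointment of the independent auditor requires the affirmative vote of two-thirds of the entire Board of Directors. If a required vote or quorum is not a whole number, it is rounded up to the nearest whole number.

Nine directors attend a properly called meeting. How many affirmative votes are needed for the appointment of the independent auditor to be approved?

8

The appointment of the independent auditor requires two-thirds of the entire Board of Directors (12).
2/3 of 12 = 8.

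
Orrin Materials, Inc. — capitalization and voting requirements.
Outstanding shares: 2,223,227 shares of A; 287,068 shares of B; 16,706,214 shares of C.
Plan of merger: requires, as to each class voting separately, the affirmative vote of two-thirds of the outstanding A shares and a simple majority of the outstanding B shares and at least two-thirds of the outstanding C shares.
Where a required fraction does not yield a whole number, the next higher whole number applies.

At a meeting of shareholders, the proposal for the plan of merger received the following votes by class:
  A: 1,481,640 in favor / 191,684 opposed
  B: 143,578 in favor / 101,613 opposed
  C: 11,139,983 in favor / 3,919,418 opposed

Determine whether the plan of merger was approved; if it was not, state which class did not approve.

Not approved — the A shares did not give the required vote.

A: 2/3 of 2223227 = 1482151.33, rounded up to 1482152; 1,482,152 required, 1,481,640 in favor — not approved.
B: a majority of 287068 is 143535; 143,535 required, 143,578 in favor — approved.
C: 2/3 of 16706214 = 11137476; 11,137,476 required, 11,139,983 in favor — approved.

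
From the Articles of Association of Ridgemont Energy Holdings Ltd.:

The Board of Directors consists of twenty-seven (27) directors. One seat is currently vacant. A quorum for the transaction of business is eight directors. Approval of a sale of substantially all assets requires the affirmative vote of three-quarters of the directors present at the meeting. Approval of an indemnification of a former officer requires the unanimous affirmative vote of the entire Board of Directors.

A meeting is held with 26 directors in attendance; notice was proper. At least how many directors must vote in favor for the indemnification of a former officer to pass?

The indemnification of a former officer requires the unanimous vote of the entire Board of Directors (27).
Unanimous means all 27.
(Only 26 can vote, so the indemnification of a former officer cannot pass at this meeting, but the required vote is still 27.)

27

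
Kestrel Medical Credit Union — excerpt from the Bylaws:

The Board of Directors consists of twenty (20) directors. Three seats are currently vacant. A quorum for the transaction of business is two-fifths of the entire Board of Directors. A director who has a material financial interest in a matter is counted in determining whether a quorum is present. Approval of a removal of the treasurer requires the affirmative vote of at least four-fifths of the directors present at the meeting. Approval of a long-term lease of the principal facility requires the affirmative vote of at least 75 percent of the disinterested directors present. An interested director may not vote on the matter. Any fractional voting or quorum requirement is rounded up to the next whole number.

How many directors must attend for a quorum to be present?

2/5 of 20 = 8.

8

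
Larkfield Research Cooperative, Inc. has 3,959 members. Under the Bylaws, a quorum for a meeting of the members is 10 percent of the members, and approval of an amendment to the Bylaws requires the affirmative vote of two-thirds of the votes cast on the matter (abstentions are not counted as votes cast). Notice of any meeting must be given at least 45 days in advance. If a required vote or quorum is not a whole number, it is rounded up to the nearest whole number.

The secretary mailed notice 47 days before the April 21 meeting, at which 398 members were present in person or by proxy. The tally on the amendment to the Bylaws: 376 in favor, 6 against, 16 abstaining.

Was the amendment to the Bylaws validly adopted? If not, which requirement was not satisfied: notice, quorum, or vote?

Notice: 47 days given; 45 required. Satisfied.
Quorum: 10% of 3,959 = 395.90, rounded up to 396; 398 present. Satisfied.
Vote: requires two-thirds of the votes cast (398 − 16 abstaining = 382); 2/3 of 382 = 254.67, rounded up to 255, so 255 needed; 376 in favor. Satisfied.

Valid — all requirements satisfied.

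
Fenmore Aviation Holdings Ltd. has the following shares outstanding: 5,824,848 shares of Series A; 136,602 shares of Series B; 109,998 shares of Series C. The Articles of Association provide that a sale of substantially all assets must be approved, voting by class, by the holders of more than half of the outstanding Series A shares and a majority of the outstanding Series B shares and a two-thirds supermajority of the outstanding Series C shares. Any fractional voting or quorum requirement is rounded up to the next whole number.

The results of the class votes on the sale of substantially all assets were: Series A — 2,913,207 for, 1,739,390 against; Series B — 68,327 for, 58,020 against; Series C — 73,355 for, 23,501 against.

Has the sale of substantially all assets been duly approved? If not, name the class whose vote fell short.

Approved — every class gave the required vote.

Series A: a majority of 5824848 is 2912425; 2,912,425 required, 2,913,207 in favor — approved.
Series B: a majority of 136602 is 68302; 68,302 required, 68,327 in favor — approved.
Series C: 2/3 of 109998 = 73332; 73,332 required, 73,355 in favor — approved.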